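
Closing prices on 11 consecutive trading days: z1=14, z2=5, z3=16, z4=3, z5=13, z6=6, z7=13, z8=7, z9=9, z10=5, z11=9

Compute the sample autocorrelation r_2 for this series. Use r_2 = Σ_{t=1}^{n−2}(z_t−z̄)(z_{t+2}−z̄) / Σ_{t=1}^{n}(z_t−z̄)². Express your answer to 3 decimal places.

Mean z̄ = (14 + 5 + 16 + 3 + 13 + 6 + 13 + 7 + 9 + 5 + 9)/11 = 9.0909
Numerator Σ_{t=1}^{9}(z_t−z̄)(z_{t+2}−z̄) = 134.6198
Denominator Σ(z_t−z̄)² = 186.9091
r_2 = 134.6198 / 186.9091 = 0.720

0.720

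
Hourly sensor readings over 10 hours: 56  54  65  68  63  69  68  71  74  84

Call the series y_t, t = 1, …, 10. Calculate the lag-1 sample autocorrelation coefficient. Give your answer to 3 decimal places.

0.461

Mean ȳ = (56 + 54 + 65 + 68 + 63 + 69 + 68 + 71 + 74 + 84)/10 = 67.2000
Numerator Σ_{t=1}^{9}(y_t−ȳ)(y_{t+1}−ȳ) = 308.7600
Denominator Σ(y_t−ȳ)² = 669.6000
r_1 = 308.7600 / 669.6000 = 0.461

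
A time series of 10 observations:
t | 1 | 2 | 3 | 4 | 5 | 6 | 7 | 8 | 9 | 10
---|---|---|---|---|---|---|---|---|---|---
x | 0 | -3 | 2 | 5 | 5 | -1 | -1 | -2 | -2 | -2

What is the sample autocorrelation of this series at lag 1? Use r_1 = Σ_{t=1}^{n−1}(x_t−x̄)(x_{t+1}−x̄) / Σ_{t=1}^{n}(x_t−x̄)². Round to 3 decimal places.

0.451

Mean x̄ = (0 − 3 + 2 + 5 + 5 − 1 − 1 − 2 − 2 − 2)/10 = 0.1000
Numerator Σ_{t=1}^{9}(x_t−x̄)(x_{t+1}−x̄) = 34.6900
Denominator Σ(x_t−x̄)² = 76.9000
r_1 = 34.6900 / 76.9000 = 0.451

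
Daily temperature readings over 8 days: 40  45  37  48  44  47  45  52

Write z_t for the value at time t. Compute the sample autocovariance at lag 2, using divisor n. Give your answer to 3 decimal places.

Mean z̄ = (40 + 45 + 37 + 48 + 44 + 47 + 45 + 52)/8 = 44.7500
Deviations: -4.7500, 0.2500, -7.7500, 3.2500, -0.7500, 2.2500, 0.2500, 7.2500
Σ_{t=1}^{6}(z_t−z̄)(z_{t+2}−z̄) = 66.8750
γ_2 = 66.8750 / 8 = 8.359

8.359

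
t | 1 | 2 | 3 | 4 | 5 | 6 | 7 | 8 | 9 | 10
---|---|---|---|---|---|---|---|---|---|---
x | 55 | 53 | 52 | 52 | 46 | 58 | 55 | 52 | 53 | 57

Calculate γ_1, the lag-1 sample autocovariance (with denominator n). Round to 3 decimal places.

Mean x̄ = (55 + 53 + 52 + 52 + 46 + 58 + 55 + 52 + 53 + 57)/10 = 53.3000
Σ_{t=1}^{9}(x_t−x̄)(x_{t+1}−x̄) = -18.1900
γ_1 = -18.1900 / 10 = -1.819

-1.819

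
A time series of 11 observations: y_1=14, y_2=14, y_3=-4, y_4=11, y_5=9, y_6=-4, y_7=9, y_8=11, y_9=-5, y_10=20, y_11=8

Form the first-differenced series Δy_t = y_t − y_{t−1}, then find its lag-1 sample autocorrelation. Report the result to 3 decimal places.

First differences Δy: 0, -18, 15, -2, -13, 13, 2, -16, 25, -12
Mean of differences = -0.6000
Numerator Σ(Δy_t−Δȳ)(Δy_{t+1}−Δȳ) = -1145.7600
Denominator Σ(Δy_t−Δȳ)² = 1916.4000
r_1(Δy) = -1145.7600 / 1916.4000 = -0.598

-0.598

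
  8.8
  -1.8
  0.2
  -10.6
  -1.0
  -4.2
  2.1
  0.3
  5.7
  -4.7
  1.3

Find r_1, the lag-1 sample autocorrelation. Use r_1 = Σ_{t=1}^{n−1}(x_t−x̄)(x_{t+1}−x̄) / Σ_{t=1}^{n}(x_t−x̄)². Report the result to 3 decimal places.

-0.177

Mean x̄ = (8.8 − 1.8 + 0.2 − 10.6 − 1.0 − 4.2 + 2.1 + 0.3 + 5.7 − 4.7 + 1.3)/11 = -0.3545
Numerator Σ_{t=1}^{10}(x_t−x̄)(x_{t+1}−x̄) = -47.9893
Denominator Σ(x_t−x̄)² = 271.1073
r_1 = -47.9893 / 271.1073 = -0.177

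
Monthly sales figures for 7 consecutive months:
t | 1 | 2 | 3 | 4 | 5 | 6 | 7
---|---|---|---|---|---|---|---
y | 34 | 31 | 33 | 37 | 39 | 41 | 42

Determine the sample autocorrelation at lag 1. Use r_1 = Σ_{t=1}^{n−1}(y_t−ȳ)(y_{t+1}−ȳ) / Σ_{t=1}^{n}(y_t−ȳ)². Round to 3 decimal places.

0.652

Mean ȳ = (34 + 31 + 33 + 37 + 39 + 41 + 42)/7 = 36.7143
Deviations from mean: -2.7143, -5.7143, -3.7143, 0.2857, 2.2857, 4.2857, 5.2857
Σ(y_t−ȳ)(y_{t+1}−ȳ) = (15.5102) + (21.2245) + (-1.0612) + (0.6531) + (9.7959) + (22.6531) = 68.7755
Denominator Σ(y_t−ȳ)² = 105.4286
r_1 = 68.7755 / 105.4286 = 0.652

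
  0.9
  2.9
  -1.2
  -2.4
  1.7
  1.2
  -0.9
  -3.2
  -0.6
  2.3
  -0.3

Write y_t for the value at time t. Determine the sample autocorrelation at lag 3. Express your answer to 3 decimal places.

Mean ȳ = (0.9 + 2.9 − 1.2 − 2.4 + 1.7 + 1.2 − 0.9 − 3.2 − 0.6 + 2.3 − 0.3)/11 = 0.0364
Numerator Σ_{t=1}^{8}(y_t−ȳ)(y_{t+3}−ȳ) = -3.6531
Denominator Σ(y_t−ȳ)² = 37.5255
r_3 = -3.6531 / 37.5255 = -0.097

-0.097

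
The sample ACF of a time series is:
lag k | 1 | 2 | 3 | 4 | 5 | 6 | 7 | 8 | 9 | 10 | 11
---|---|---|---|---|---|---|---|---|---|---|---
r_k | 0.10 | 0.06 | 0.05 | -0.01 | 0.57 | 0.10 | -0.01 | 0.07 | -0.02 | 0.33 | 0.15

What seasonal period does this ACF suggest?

5

The largest autocorrelation is r_5 = 0.57, with a weaker echo at lag 10 (0.33); the remaining lags stay at or below 0.15.
The dominant spike at lag 5 indicates a seasonal period of 5.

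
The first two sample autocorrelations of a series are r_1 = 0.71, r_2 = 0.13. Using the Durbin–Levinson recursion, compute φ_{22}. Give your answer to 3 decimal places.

-0.754

φ_{22} = (r_2 − r_1²) / (1 − r_1²)
r_1² = (0.71)² = 0.5041
Numerator = 0.13 − 0.5041 = -0.3741; denominator = 1 − 0.5041 = 0.4959
φ_{22} = -0.3741 / 0.4959 = -0.754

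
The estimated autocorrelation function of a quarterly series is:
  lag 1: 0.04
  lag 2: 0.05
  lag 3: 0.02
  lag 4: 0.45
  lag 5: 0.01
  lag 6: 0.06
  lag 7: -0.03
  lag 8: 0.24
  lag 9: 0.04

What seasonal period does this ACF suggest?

4

The largest autocorrelation is r_4 = 0.45, with a weaker echo at lag 8 (0.24); the remaining lags stay at or below 0.06.
The dominant spike at lag 4 indicates a seasonal period of 4.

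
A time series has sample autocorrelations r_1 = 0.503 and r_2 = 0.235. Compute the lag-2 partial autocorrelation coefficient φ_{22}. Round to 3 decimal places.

-0.024

φ_{22} = (r_2 − r_1²) / (1 − r_1²)
r_1² = (0.503)² = 0.253009
Numerator = 0.235 − 0.2530 = -0.0180; denominator = 1 − 0.2530 = 0.7470
φ_{22} = -0.0180 / 0.7470 = -0.024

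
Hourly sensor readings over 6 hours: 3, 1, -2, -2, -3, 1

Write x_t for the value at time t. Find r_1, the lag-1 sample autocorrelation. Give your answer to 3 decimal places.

0.215

Mean x̄ = (3 + 1 − 2 − 2 − 3 + 1)/6 = -0.3333
Deviations from mean: 3.3333, 1.3333, -1.6667, -1.6667, -2.6667, 1.3333
Σ(x_t−x̄)(x_{t+1}−x̄) = (4.4444) + (-2.2222) + (2.7778) + (4.4444) + (-3.5556) = 5.8889
Denominator Σ(x_t−x̄)² = 27.3333
r_1 = 5.8889 / 27.3333 = 0.215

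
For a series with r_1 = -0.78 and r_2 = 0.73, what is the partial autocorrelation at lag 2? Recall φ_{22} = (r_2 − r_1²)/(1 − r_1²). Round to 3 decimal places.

0.311

φ_{22} = (r_2 − r_1²) / (1 − r_1²)
r_1² = (-0.78)² = 0.6084
Numerator = 0.73 − 0.6084 = 0.1216; denominator = 1 − 0.6084 = 0.3916
φ_{22} = 0.1216 / 0.3916 = 0.311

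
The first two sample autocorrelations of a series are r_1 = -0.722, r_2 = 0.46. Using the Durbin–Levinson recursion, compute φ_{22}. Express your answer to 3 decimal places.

φ_{22} = (r_2 − r_1²) / (1 − r_1²)
r_1² = (-0.722)² = 0.521284
Numerator = 0.46 − 0.5213 = -0.0613; denominator = 1 − 0.5213 = 0.4787
φ_{22} = -0.0613 / 0.4787 = -0.128

-0.128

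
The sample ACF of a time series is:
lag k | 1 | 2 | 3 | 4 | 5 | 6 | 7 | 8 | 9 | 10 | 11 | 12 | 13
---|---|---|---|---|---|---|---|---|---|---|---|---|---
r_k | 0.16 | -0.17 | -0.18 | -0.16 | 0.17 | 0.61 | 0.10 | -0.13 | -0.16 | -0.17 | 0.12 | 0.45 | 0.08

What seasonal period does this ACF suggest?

The largest autocorrelation is r_6 = 0.61, with a weaker echo at lag 12 (0.45); the remaining lags stay at or below 0.17.
The dominant spike at lag 6 indicates a seasonal period of 6.

6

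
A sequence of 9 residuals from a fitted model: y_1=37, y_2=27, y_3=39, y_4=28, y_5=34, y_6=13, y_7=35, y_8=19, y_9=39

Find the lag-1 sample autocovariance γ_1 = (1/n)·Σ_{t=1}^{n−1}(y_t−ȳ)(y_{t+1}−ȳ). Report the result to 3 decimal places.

-42.150

Mean ȳ = (37 + 27 + 39 + 28 + 34 + 13 + 35 + 19 + 39)/9 = 30.1111
Σ_{t=1}^{8}(y_t−ȳ)(y_{t+1}−ȳ) = -379.3457
γ_1 = -379.3457 / 9 = -42.150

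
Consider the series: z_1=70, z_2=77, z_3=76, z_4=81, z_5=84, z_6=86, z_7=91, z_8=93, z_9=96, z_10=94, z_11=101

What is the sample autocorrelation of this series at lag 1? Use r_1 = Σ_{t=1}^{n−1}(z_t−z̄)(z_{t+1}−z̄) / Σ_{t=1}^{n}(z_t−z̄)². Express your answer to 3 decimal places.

Mean z̄ = (70 + 77 + 76 + 81 + 84 + 86 + 91 + 93 + 96 + 94 + 101)/11 = 86.2727
Numerator Σ_{t=1}^{10}(z_t−z̄)(z_{t+1}−z̄) = 597.8347
Denominator Σ(z_t−z̄)² = 928.1818
r_1 = 597.8347 / 928.1818 = 0.644

0.644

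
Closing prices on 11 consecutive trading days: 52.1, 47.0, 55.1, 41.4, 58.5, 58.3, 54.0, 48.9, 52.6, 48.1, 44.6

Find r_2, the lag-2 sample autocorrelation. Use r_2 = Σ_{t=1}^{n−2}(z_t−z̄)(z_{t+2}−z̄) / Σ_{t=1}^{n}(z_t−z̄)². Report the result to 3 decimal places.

Mean z̄ = (52.1 + 47.0 + 55.1 + 41.4 + 58.5 + 58.3 + 54.0 + 48.9 + 52.6 + 48.1 + 44.6)/11 = 50.9636
Numerator Σ_{t=1}^{9}(z_t−z̄)(z_{t+2}−z̄) = 11.8264
Denominator Σ(z_t−z̄)² = 301.0455
r_2 = 11.8264 / 301.0455 = 0.039

0.039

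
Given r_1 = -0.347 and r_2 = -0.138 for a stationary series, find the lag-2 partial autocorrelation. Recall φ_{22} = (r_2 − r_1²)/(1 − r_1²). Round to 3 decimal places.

φ_{22} = (r_2 − r_1²) / (1 − r_1²)
r_1² = (-0.347)² = 0.120409
Numerator = -0.138 − 0.1204 = -0.2584; denominator = 1 − 0.1204 = 0.8796
φ_{22} = -0.2584 / 0.8796 = -0.294

-0.294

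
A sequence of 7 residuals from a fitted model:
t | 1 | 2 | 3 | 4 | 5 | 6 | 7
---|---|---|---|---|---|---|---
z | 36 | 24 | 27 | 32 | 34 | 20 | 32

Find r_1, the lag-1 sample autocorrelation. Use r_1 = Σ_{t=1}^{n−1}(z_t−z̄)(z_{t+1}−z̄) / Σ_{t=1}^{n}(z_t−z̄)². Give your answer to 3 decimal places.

Mean z̄ = (36 + 24 + 27 + 32 + 34 + 20 + 32)/7 = 29.2857
Deviations from mean: 6.7143, -5.2857, -2.2857, 2.7143, 4.7143, -9.2857, 2.7143
Σ(z_t−z̄)(z_{t+1}−z̄) = (-35.4898) + (12.0816) + (-6.2041) + (12.7959) + (-43.7755) + (-25.2041) = -85.7959
Denominator Σ(z_t−z̄)² = 201.4286
r_1 = -85.7959 / 201.4286 = -0.426

-0.426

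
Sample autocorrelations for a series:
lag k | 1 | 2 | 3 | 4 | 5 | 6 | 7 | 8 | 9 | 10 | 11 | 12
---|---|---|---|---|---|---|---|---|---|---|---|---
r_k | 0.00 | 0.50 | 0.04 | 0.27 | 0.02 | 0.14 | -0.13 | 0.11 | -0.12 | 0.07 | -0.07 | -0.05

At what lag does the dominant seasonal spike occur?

2

The largest autocorrelation is r_2 = 0.50, with a weaker echo at lag 4 (0.27); the remaining lags stay at or below 0.14.
The dominant spike at lag 2 indicates a seasonal period of 2.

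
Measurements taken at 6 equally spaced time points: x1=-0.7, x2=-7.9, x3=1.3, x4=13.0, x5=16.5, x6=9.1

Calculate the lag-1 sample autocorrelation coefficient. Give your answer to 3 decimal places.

0.541

Mean x̄ = (-0.7 − 7.9 + 1.3 + 13.0 + 16.5 + 9.1)/6 = 5.2167
Deviations from mean: -5.9167, -13.1167, -3.9167, 7.7833, 11.2833, 3.8833
Σ(x_t−x̄)(x_{t+1}−x̄) = (77.6069) + (51.3736) + (-30.4847) + (87.8219) + (43.8169) = 230.1347
Denominator Σ(x_t−x̄)² = 425.3683
r_1 = 230.1347 / 425.3683 = 0.541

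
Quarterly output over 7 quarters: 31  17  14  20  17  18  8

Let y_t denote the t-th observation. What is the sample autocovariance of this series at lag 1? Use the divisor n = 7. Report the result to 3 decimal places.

-2.799

Mean ȳ = (31 + 17 + 14 + 20 + 17 + 18 + 8)/7 = 17.8571
Σ_{t=1}^{6}(y_t−ȳ)(y_{t+1}−ȳ) = -19.5918
γ_1 = -19.5918 / 7 = -2.799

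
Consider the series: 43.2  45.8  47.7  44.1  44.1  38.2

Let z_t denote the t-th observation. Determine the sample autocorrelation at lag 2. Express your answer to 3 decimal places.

Mean z̄ = (43.2 + 45.8 + 47.7 + 44.1 + 44.1 + 38.2)/6 = 43.8500
Deviations from mean: -0.6500, 1.9500, 3.8500, 0.2500, 0.2500, -5.6500
Σ(z_t−z̄)(z_{t+2}−z̄) = (-2.5025) + (0.4875) + (0.9625) + (-1.4125) = -2.4650
Denominator Σ(z_t−z̄)² = 51.0950
r_2 = -2.4650 / 51.0950 = -0.048

-0.048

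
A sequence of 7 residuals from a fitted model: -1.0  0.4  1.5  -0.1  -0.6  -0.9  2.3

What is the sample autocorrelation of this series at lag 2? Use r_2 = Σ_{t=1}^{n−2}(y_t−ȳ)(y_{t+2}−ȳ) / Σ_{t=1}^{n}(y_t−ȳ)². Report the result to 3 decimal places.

Mean ȳ = (-1.0 + 0.4 + 1.5 − 0.1 − 0.6 − 0.9 + 2.3)/7 = 0.2286
Deviations from mean: -1.2286, 0.1714, 1.2714, -0.3286, -0.8286, -1.1286, 2.0714
Numerator Σ_{t=1}^{5}(y_t−ȳ)(y_{t+2}−ȳ) = -4.0173
Denominator Σ(y_t−ȳ)² = 9.5143
r_2 = -4.0173 / 9.5143 = -0.422

-0.422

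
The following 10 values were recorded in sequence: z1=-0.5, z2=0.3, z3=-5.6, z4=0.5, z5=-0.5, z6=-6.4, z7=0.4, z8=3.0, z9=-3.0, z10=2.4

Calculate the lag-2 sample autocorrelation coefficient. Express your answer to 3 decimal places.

-0.235

Mean z̄ = (-0.5 + 0.3 − 5.6 + 0.5 − 0.5 − 6.4 + 0.4 + 3.0 − 3.0 + 2.4)/10 = -0.9400
Numerator Σ_{t=1}^{8}(z_t−z̄)(z_{t+2}−z̄) = -20.7012
Denominator Σ(z_t−z̄)² = 88.2440
r_2 = -20.7012 / 88.2440 = -0.235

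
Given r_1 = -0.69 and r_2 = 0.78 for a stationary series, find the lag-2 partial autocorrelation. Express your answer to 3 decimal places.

φ_{22} = (r_2 − r_1²) / (1 − r_1²)
r_1² = (-0.69)² = 0.4761
Numerator = 0.78 − 0.4761 = 0.3039; denominator = 1 − 0.4761 = 0.5239
φ_{22} = 0.3039 / 0.5239 = 0.580

0.580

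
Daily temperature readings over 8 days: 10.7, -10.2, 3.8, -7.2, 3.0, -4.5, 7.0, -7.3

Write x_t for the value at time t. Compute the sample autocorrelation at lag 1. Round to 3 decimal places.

Mean x̄ = (10.7 − 10.2 + 3.8 − 7.2 + 3.0 − 4.5 + 7.0 − 7.3)/8 = -0.5875
Deviations from mean: 11.2875, -9.6125, 4.3875, -6.6125, 3.5875, -3.9125, 7.5875, -6.7125
Σ(x_t−x̄)(x_{t+1}−x̄) = (-108.5011) + (-42.1748) + (-29.0123) + (-23.7223) + (-14.0361) + (-29.6861) + (-50.9311) = -298.0639
Denominator Σ(x_t−x̄)² = 413.5888
r_1 = -298.0639 / 413.5888 = -0.721

-0.721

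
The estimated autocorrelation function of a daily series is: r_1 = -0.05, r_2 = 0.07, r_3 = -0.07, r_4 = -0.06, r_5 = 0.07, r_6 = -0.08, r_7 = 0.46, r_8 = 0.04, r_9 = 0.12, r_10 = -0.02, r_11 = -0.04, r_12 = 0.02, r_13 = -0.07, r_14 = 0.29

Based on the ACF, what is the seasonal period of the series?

The largest autocorrelation is r_7 = 0.46, with a weaker echo at lag 14 (0.29); the remaining lags stay at or below 0.12.
The dominant spike at lag 7 indicates a seasonal period of 7.

7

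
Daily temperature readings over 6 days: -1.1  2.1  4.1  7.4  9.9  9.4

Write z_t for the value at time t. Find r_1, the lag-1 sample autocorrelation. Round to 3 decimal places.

0.530

Mean z̄ = (-1.1 + 2.1 + 4.1 + 7.4 + 9.9 + 9.4)/6 = 5.3000
Deviations from mean: -6.4000, -3.2000, -1.2000, 2.1000, 4.6000, 4.1000
Numerator Σ_{t=1}^{5}(z_t−z̄)(z_{t+1}−z̄) = 50.3200
Denominator Σ(z_t−z̄)² = 95.0200
r_1 = 50.3200 / 95.0200 = 0.530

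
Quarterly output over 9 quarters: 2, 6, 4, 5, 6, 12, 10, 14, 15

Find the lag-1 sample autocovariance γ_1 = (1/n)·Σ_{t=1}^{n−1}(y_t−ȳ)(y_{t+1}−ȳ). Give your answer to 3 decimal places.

Mean ȳ = (2 + 6 + 4 + 5 + 6 + 12 + 10 + 14 + 15)/9 = 8.2222
Σ_{t=1}^{8}(y_t−ȳ)(y_{t+1}−ȳ) = 91.7284
γ_1 = 91.7284 / 9 = 10.192

10.192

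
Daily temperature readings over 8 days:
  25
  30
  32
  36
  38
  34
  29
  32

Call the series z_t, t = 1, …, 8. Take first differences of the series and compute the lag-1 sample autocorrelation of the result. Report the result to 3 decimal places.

First differences Δz: 5, 2, 4, 2, -4, -5, 3
Mean of differences = 1.0000
Numerator Σ(Δz_t−Δz̄)(Δz_{t+1}−Δz̄) = 23.0000
Denominator Σ(Δz_t−Δz̄)² = 92.0000
r_1(Δz) = 23.0000 / 92.0000 = 0.250

0.250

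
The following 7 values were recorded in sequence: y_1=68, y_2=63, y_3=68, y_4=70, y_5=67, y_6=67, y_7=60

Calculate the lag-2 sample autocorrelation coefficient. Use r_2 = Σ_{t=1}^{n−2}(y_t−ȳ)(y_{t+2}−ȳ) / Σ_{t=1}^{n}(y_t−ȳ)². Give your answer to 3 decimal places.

Mean ȳ = (68 + 63 + 68 + 70 + 67 + 67 + 60)/7 = 66.1429
Σ(y_t−ȳ)(y_{t+2}−ȳ) = (3.4490) + (-12.1224) + (1.5918) + (3.3061) + (-5.2653) = -9.0408
Denominator Σ(y_t−ȳ)² = 70.8571
r_2 = -9.0408 / 70.8571 = -0.128

-0.128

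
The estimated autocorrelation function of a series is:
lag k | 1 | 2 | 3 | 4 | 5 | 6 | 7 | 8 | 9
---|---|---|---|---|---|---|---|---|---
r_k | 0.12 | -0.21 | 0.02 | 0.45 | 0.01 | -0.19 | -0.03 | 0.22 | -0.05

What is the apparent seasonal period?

The largest autocorrelation is r_4 = 0.45, with a weaker echo at lag 8 (0.22); the remaining lags stay at or below 0.12.
The dominant spike at lag 4 indicates a seasonal period of 4.

4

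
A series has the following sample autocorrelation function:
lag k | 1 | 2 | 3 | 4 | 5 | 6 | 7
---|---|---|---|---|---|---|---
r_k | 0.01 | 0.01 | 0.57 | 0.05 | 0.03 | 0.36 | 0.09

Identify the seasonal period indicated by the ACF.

The largest autocorrelation is r_3 = 0.57, with a weaker echo at lag 6 (0.36); the remaining lags stay at or below 0.09.
The dominant spike at lag 3 indicates a seasonal period of 3.

3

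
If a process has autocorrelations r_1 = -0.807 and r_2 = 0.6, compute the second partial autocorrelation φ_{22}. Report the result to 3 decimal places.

φ_{22} = (r_2 − r_1²) / (1 − r_1²)
r_1² = (-0.807)² = 0.651249
Numerator = 0.6 − 0.6512 = -0.0512; denominator = 1 − 0.6512 = 0.3488
φ_{22} = -0.0512 / 0.3488 = -0.147

-0.147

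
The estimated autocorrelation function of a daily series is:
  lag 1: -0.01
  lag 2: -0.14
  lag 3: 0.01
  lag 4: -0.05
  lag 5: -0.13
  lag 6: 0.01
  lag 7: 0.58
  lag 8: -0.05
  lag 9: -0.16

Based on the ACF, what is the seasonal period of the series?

7

The largest autocorrelation is r_7 = 0.58; the remaining lags stay at or below 0.01.
The dominant spike at lag 7 indicates a seasonal period of 7.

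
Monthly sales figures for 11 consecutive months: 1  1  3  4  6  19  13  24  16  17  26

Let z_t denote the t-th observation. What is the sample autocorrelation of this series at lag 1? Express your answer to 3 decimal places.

0.532

Mean z̄ = (1 + 1 + 3 + 4 + 6 + 19 + 13 + 24 + 16 + 17 + 26)/11 = 11.8182
Numerator Σ_{t=1}^{10}(z_t−z̄)(z_{t+1}−z̄) = 454.0579
Denominator Σ(z_t−z̄)² = 853.6364
r_1 = 454.0579 / 853.6364 = 0.532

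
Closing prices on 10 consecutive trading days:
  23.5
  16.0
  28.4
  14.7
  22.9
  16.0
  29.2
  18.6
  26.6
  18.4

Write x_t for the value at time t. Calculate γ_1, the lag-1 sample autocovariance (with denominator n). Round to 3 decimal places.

Mean x̄ = (23.5 + 16.0 + 28.4 + 14.7 + 22.9 + 16.0 + 29.2 + 18.6 + 26.6 + 18.4)/10 = 21.4300
Σ_{t=1}^{9}(x_t−x̄)(x_{t+1}−x̄) = -208.3469
γ_1 = -208.3469 / 10 = -20.835

-20.835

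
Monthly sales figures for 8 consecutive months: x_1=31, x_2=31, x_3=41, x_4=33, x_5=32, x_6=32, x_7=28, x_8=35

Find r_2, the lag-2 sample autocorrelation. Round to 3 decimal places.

Mean x̄ = (31 + 31 + 41 + 33 + 32 + 32 + 28 + 35)/8 = 32.8750
Deviations from mean: -1.8750, -1.8750, 8.1250, 0.1250, -0.8750, -0.8750, -4.8750, 2.1250
Σ(x_t−x̄)(x_{t+2}−x̄) = (-15.2344) + (-0.2344) + (-7.1094) + (-0.1094) + (4.2656) + (-1.8594) = -20.2813
Denominator Σ(x_t−x̄)² = 102.8750
r_2 = -20.2813 / 102.8750 = -0.197

-0.197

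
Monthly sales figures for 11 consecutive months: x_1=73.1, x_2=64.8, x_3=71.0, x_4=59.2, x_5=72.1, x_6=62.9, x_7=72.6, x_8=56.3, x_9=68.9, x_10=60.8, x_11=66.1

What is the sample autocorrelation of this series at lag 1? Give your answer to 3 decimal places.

Mean x̄ = (73.1 + 64.8 + 71.0 + 59.2 + 72.1 + 62.9 + 72.6 + 56.3 + 68.9 + 60.8 + 66.1)/11 = 66.1636
Numerator Σ_{t=1}^{10}(x_t−x̄)(x_{t+1}−x̄) = -236.2631
Denominator Σ(x_t−x̄)² = 342.7255
r_1 = -236.2631 / 342.7255 = -0.689

-0.689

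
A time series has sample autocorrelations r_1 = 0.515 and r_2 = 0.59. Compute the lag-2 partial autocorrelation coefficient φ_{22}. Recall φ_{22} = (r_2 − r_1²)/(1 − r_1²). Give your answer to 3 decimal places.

0.442

φ_{22} = (r_2 − r_1²) / (1 − r_1²)
r_1² = (0.515)² = 0.265225
Numerator = 0.59 − 0.2652 = 0.3248; denominator = 1 − 0.2652 = 0.7348
φ_{22} = 0.3248 / 0.7348 = 0.442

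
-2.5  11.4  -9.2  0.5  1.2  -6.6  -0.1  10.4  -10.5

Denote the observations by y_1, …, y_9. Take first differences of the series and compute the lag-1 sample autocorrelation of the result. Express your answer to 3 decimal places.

First differences Δy: 13.9, -20.6, 9.7, 0.7, -7.8, 6.5, 10.5, -20.9
Mean of differences = -1.0000
Numerator Σ(Δy_t−Δȳ)(Δy_{t+1}−Δȳ) = -688.7300
Denominator Σ(Δy_t−Δȳ)² = 1354.3000
r_1(Δy) = -688.7300 / 1354.3000 = -0.509

-0.509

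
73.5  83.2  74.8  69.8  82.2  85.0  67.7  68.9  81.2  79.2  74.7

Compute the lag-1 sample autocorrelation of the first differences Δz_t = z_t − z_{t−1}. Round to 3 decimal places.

-0.165

First differences Δz: 9.7, -8.4, -5.0, 12.4, 2.8, -17.3, 1.2, 12.3, -2.0, -4.5
Mean of differences = 0.1200
Numerator Σ(Δz_t−Δz̄)(Δz_{t+1}−Δz̄) = -136.3344
Denominator Σ(Δz_t−Δz̄)² = 827.3760
r_1(Δz) = -136.3344 / 827.3760 = -0.165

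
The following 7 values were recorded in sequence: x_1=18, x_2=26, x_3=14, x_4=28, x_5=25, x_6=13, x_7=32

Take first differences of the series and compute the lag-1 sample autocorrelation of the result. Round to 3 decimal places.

First differences Δx: 8, -12, 14, -3, -12, 19
Mean of differences = 2.3333
Numerator Σ(Δx_t−Δx̄)(Δx_{t+1}−Δx̄) = -473.1111
Denominator Σ(Δx_t−Δx̄)² = 885.3333
r_1(Δx) = -473.1111 / 885.3333 = -0.534

-0.534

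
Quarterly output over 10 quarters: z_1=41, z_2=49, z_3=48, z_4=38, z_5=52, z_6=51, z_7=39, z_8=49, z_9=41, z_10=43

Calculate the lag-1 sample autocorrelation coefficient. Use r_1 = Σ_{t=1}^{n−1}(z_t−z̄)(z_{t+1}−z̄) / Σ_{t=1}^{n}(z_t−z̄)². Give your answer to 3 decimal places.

-0.408

Mean z̄ = (41 + 49 + 48 + 38 + 52 + 51 + 39 + 49 + 41 + 43)/10 = 45.1000
Numerator Σ_{t=1}^{9}(z_t−z̄)(z_{t+1}−z̄) = -100.7100
Denominator Σ(z_t−z̄)² = 246.9000
r_1 = -100.7100 / 246.9000 = -0.408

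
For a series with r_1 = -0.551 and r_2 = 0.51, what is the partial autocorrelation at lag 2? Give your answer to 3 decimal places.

0.296

φ_{22} = (r_2 − r_1²) / (1 − r_1²)
r_1² = (-0.551)² = 0.303601
Numerator = 0.51 − 0.3036 = 0.2064; denominator = 1 − 0.3036 = 0.6964
φ_{22} = 0.2064 / 0.6964 = 0.296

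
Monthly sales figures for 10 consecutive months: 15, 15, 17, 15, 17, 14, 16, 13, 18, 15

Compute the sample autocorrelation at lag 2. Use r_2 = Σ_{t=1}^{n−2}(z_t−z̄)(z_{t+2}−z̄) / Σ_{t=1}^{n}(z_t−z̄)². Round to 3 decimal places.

Mean z̄ = (15 + 15 + 17 + 15 + 17 + 14 + 16 + 13 + 18 + 15)/10 = 15.5000
Numerator Σ_{t=1}^{8}(z_t−z̄)(z_{t+2}−z̄) = 9.5000
Denominator Σ(z_t−z̄)² = 20.5000
r_2 = 9.5000 / 20.5000 = 0.463

0.463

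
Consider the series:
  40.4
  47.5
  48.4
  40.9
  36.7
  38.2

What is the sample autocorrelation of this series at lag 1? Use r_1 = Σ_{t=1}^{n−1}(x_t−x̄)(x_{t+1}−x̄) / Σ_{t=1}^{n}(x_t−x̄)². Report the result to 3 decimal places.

0.385

Mean x̄ = (40.4 + 47.5 + 48.4 + 40.9 + 36.7 + 38.2)/6 = 42.0167
Σ(x_t−x̄)(x_{t+1}−x̄) = (-8.8647) + (35.0019) + (-7.1281) + (5.9369) + (20.2919) = 45.2381
Denominator Σ(x_t−x̄)² = 117.5083
r_1 = 45.2381 / 117.5083 = 0.385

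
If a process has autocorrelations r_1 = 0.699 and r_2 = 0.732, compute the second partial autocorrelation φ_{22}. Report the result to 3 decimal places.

0.476

φ_{22} = (r_2 − r_1²) / (1 − r_1²)
r_1² = (0.699)² = 0.488601
Numerator = 0.732 − 0.4886 = 0.2434; denominator = 1 − 0.4886 = 0.5114
φ_{22} = 0.2434 / 0.5114 = 0.476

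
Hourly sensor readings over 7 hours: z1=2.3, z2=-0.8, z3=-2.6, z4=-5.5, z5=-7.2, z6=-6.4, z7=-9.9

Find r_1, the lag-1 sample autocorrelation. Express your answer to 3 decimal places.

Mean z̄ = (2.3 − 0.8 − 2.6 − 5.5 − 7.2 − 6.4 − 9.9)/7 = -4.3000
Deviations from mean: 6.6000, 3.5000, 1.7000, -1.2000, -2.9000, -2.1000, -5.6000
Numerator Σ_{t=1}^{6}(z_t−z̄)(z_{t+1}−z̄) = 48.3400
Denominator Σ(z_t−z̄)² = 104.3200
r_1 = 48.3400 / 104.3200 = 0.463

0.463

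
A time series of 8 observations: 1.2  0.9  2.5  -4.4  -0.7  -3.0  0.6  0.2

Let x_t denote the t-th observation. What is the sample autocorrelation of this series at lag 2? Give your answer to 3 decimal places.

Mean x̄ = (1.2 + 0.9 + 2.5 − 4.4 − 0.7 − 3.0 + 0.6 + 0.2)/8 = -0.3375
Deviations from mean: 1.5375, 1.2375, 2.8375, -4.0625, -0.3625, -2.6625, 0.9375, 0.5375
Σ(x_t−x̄)(x_{t+2}−x̄) = (4.3627) + (-5.0273) + (-1.0286) + (10.8164) + (-0.3398) + (-1.4311) = 7.3522
Denominator Σ(x_t−x̄)² = 36.8388
r_2 = 7.3522 / 36.8388 = 0.200

0.200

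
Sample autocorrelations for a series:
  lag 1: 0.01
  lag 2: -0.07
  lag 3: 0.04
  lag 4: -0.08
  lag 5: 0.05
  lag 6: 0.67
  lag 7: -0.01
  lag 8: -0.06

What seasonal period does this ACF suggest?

The largest autocorrelation is r_6 = 0.67; the remaining lags stay at or below 0.05.
The dominant spike at lag 6 indicates a seasonal period of 6.

6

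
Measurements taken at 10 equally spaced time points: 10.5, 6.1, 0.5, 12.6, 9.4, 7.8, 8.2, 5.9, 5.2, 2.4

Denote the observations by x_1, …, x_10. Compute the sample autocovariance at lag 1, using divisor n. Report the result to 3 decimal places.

Mean x̄ = (10.5 + 6.1 + 0.5 + 12.6 + 9.4 + 7.8 + 8.2 + 5.9 + 5.2 + 2.4)/10 = 6.8600
Σ_{t=1}^{9}(x_t−x̄)(x_{t+1}−x̄) = -8.5016
γ_1 = -8.5016 / 10 = -0.850

-0.850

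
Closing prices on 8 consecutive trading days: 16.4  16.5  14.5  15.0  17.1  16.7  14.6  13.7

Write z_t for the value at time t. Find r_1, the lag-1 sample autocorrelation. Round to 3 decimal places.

Mean z̄ = (16.4 + 16.5 + 14.5 + 15.0 + 17.1 + 16.7 + 14.6 + 13.7)/8 = 15.5625
Deviations from mean: 0.8375, 0.9375, -1.0625, -0.5625, 1.5375, 1.1375, -0.9625, -1.8625
Numerator Σ_{t=1}^{7}(z_t−z̄)(z_{t+1}−z̄) = 1.9686
Denominator Σ(z_t−z̄)² = 11.0788
r_1 = 1.9686 / 11.0788 = 0.178

0.178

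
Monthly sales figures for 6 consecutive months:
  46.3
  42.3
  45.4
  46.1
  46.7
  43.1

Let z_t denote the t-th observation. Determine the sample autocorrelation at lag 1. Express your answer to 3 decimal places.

Mean z̄ = (46.3 + 42.3 + 45.4 + 46.1 + 46.7 + 43.1)/6 = 44.9833
Deviations from mean: 1.3167, -2.6833, 0.4167, 1.1167, 1.7167, -1.8833
Σ(z_t−z̄)(z_{t+1}−z̄) = (-3.5331) + (-1.1181) + (0.4653) + (1.9169) + (-3.2331) = -5.5019
Denominator Σ(z_t−z̄)² = 16.8483
r_1 = -5.5019 / 16.8483 = -0.327

-0.327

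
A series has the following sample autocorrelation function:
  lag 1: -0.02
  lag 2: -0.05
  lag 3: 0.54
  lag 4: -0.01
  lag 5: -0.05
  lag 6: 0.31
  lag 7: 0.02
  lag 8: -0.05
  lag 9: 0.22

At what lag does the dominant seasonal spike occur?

3

The largest autocorrelation is r_3 = 0.54, with weaker echoes at lags 6 (0.31) and 9 (0.22); the remaining lags stay at or below 0.02.
The dominant spike at lag 3 indicates a seasonal period of 3.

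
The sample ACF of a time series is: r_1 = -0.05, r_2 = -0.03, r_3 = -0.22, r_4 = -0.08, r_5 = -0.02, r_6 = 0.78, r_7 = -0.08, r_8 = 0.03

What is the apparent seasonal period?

6

The largest autocorrelation is r_6 = 0.78; the remaining lags stay at or below 0.03.
The dominant spike at lag 6 indicates a seasonal period of 6.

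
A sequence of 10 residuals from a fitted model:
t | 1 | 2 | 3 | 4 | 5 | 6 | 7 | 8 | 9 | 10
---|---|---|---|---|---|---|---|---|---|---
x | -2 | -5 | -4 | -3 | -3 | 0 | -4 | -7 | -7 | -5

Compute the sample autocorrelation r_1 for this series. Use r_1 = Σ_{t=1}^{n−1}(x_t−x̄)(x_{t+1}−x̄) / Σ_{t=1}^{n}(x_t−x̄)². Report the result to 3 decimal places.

Mean x̄ = (-2 − 5 − 4 − 3 − 3 + 0 − 4 − 7 − 7 − 5)/10 = -4.0000
Numerator Σ_{t=1}^{9}(x_t−x̄)(x_{t+1}−x̄) = 15.0000
Denominator Σ(x_t−x̄)² = 42.0000
r_1 = 15.0000 / 42.0000 = 0.357

0.357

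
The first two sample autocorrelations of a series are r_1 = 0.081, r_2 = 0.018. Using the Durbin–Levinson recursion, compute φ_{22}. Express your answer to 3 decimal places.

0.012

φ_{22} = (r_2 − r_1²) / (1 − r_1²)
r_1² = (0.081)² = 0.006561
Numerator = 0.018 − 0.0066 = 0.0114; denominator = 1 − 0.0066 = 0.9934
φ_{22} = 0.0114 / 0.9934 = 0.012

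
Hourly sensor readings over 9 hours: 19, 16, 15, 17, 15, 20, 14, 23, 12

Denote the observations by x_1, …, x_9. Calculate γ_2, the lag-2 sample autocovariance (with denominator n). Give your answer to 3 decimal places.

4.224

Mean x̄ = (19 + 16 + 15 + 17 + 15 + 20 + 14 + 23 + 12)/9 = 16.7778
Σ_{t=1}^{7}(x_t−x̄)(x_{t+2}−x̄) = 38.0123
γ_2 = 38.0123 / 9 = 4.224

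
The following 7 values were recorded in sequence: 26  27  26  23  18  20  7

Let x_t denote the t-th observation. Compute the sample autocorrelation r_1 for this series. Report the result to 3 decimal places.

0.274

Mean x̄ = (26 + 27 + 26 + 23 + 18 + 20 + 7)/7 = 21.0000
Σ(x_t−x̄)(x_{t+1}−x̄) = (30.0000) + (30.0000) + (10.0000) + (-6.0000) + (3.0000) + (14.0000) = 81.0000
Denominator Σ(x_t−x̄)² = 296.0000
r_1 = 81.0000 / 296.0000 = 0.274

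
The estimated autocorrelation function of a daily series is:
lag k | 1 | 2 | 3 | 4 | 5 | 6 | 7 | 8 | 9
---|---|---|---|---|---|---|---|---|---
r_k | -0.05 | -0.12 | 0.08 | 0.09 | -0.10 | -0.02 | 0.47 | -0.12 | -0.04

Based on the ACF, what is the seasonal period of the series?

The largest autocorrelation is r_7 = 0.47; the remaining lags stay at or below 0.09.
The dominant spike at lag 7 indicates a seasonal period of 7.

7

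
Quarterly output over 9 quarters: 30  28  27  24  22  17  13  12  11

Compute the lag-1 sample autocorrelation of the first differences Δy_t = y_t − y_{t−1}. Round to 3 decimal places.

First differences Δy: -2, -1, -3, -2, -5, -4, -1, -1
Mean of differences = -2.3750
Numerator Σ(Δy_t−Δȳ)(Δy_{t+1}−Δȳ) = 2.3594
Denominator Σ(Δy_t−Δȳ)² = 15.8750
r_1(Δy) = 2.3594 / 15.8750 = 0.149

0.149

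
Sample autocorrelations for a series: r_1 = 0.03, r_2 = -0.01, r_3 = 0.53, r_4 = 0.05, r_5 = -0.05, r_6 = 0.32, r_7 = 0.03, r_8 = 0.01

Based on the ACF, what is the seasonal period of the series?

The largest autocorrelation is r_3 = 0.53, with a weaker echo at lag 6 (0.32); the remaining lags stay at or below 0.05.
The dominant spike at lag 3 indicates a seasonal period of 3.

3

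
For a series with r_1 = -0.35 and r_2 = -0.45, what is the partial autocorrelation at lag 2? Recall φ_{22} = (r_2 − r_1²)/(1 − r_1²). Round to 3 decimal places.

-0.652

φ_{22} = (r_2 − r_1²) / (1 − r_1²)
r_1² = (-0.35)² = 0.1225
Numerator = -0.45 − 0.1225 = -0.5725; denominator = 1 − 0.1225 = 0.8775
φ_{22} = -0.5725 / 0.8775 = -0.652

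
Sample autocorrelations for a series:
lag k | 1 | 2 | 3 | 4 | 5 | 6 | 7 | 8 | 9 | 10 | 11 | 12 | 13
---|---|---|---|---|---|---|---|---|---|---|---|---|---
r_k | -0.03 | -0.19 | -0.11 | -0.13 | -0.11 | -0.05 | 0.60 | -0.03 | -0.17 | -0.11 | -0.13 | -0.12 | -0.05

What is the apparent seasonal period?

The largest autocorrelation is r_7 = 0.60; the remaining lags stay at or below -0.03.
The dominant spike at lag 7 indicates a seasonal period of 7.

7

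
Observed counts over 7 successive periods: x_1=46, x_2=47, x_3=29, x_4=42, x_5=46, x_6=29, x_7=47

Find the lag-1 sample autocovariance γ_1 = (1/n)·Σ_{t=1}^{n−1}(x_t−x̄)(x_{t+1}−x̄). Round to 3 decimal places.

-26.105

Mean x̄ = (46 + 47 + 29 + 42 + 46 + 29 + 47)/7 = 40.8571
Deviations: 5.1429, 6.1429, -11.8571, 1.1429, 5.1429, -11.8571, 6.1429
Σ_{t=1}^{6}(x_t−x̄)(x_{t+1}−x̄) = -182.7347
γ_1 = -182.7347 / 7 = -26.105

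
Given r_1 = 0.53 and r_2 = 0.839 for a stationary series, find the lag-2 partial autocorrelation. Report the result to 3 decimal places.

0.776

φ_{22} = (r_2 − r_1²) / (1 − r_1²)
r_1² = (0.53)² = 0.2809
Numerator = 0.839 − 0.2809 = 0.5581; denominator = 1 − 0.2809 = 0.7191
φ_{22} = 0.5581 / 0.7191 = 0.776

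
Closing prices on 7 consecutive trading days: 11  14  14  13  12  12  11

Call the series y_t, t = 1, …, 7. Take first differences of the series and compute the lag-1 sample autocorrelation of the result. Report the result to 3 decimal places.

0.083

First differences Δy: 3, 0, -1, -1, 0, -1
Mean of differences = 0.0000
Numerator Σ(Δy_t−Δȳ)(Δy_{t+1}−Δȳ) = 1.0000
Denominator Σ(Δy_t−Δȳ)² = 12.0000
r_1(Δy) = 1.0000 / 12.0000 = 0.083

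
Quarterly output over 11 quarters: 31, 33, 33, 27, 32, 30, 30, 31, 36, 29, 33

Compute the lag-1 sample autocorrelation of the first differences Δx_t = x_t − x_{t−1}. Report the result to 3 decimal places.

-0.609

First differences Δx: 2, 0, -6, 5, -2, 0, 1, 5, -7, 4
Mean of differences = 0.2000
Numerator Σ(Δx_t−Δx̄)(Δx_{t+1}−Δx̄) = -97.2400
Denominator Σ(Δx_t−Δx̄)² = 159.6000
r_1(Δx) = -97.2400 / 159.6000 = -0.609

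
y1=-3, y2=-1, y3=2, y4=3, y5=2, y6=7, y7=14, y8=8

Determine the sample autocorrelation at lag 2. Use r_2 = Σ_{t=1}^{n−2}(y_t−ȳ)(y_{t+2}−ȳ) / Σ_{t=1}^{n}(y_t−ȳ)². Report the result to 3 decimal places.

0.058

Mean ȳ = (-3 − 1 + 2 + 3 + 2 + 7 + 14 + 8)/8 = 4.0000
Deviations from mean: -7.0000, -5.0000, -2.0000, -1.0000, -2.0000, 3.0000, 10.0000, 4.0000
Numerator Σ_{t=1}^{6}(y_t−ȳ)(y_{t+2}−ȳ) = 12.0000
Denominator Σ(y_t−ȳ)² = 208.0000
r_2 = 12.0000 / 208.0000 = 0.058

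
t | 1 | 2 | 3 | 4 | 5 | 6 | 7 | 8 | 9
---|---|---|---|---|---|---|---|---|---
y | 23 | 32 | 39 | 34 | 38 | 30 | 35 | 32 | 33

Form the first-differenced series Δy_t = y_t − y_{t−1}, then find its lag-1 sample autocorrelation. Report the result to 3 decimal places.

-0.325

First differences Δy: 9, 7, -5, 4, -8, 5, -3, 1
Mean of differences = 1.2500
Numerator Σ(Δy_t−Δȳ)(Δy_{t+1}−Δȳ) = -83.5625
Denominator Σ(Δy_t−Δȳ)² = 257.5000
r_1(Δy) = -83.5625 / 257.5000 = -0.325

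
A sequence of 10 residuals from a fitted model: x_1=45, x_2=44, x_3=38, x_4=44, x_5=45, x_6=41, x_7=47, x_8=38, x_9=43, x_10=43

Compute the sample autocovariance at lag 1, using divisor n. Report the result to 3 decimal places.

-3.884

Mean x̄ = (45 + 44 + 38 + 44 + 45 + 41 + 47 + 38 + 43 + 43)/10 = 42.8000
Σ_{t=1}^{9}(x_t−x̄)(x_{t+1}−x̄) = -38.8400
γ_1 = -38.8400 / 10 = -3.884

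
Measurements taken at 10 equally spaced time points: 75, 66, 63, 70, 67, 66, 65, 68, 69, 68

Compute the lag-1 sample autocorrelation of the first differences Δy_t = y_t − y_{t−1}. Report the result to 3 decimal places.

First differences Δy: -9, -3, 7, -3, -1, -1, 3, 1, -1
Mean of differences = -0.7778
Numerator Σ(Δy_t−Δȳ)(Δy_{t+1}−Δȳ) = -10.2716
Denominator Σ(Δy_t−Δȳ)² = 155.5556
r_1(Δy) = -10.2716 / 155.5556 = -0.066

-0.066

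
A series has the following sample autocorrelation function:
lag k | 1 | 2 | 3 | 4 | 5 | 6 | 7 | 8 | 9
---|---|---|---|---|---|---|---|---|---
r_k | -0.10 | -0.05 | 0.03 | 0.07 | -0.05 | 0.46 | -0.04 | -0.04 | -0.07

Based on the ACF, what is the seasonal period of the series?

The largest autocorrelation is r_6 = 0.46; the remaining lags stay at or below 0.07.
The dominant spike at lag 6 indicates a seasonal period of 6.

6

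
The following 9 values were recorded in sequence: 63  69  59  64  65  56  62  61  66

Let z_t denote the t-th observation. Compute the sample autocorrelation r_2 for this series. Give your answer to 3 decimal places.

Mean z̄ = (63 + 69 + 59 + 64 + 65 + 56 + 62 + 61 + 66)/9 = 62.7778
Σ(z_t−z̄)(z_{t+2}−z̄) = (-0.8395) + (7.6049) + (-8.3951) + (-8.2840) + (-1.7284) + (12.0494) + (-2.5062) = -2.0988
Denominator Σ(z_t−z̄)² = 119.5556
r_2 = -2.0988 / 119.5556 = -0.018

-0.018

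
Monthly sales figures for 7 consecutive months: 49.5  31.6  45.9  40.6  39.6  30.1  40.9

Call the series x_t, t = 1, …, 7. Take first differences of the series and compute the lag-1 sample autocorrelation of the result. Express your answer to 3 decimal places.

First differences Δx: -17.9, 14.3, -5.3, -1.0, -9.5, 10.8
Mean of differences = -1.4333
Numerator Σ(Δx_t−Δx̄)(Δx_{t+1}−Δx̄) = -423.7644
Denominator Σ(Δx_t−Δx̄)² = 748.5533
r_1(Δx) = -423.7644 / 748.5533 = -0.566

-0.566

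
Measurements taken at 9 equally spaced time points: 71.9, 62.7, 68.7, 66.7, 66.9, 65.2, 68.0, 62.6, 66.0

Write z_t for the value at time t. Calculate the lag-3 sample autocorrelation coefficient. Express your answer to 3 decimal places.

Mean z̄ = (71.9 + 62.7 + 68.7 + 66.7 + 66.9 + 65.2 + 68.0 + 62.6 + 66.0)/9 = 66.5222
Numerator Σ_{t=1}^{6}(z_t−z̄)(z_{t+3}−z̄) = -3.8959
Denominator Σ(z_t−z̄)² = 68.0356
r_3 = -3.8959 / 68.0356 = -0.057

-0.057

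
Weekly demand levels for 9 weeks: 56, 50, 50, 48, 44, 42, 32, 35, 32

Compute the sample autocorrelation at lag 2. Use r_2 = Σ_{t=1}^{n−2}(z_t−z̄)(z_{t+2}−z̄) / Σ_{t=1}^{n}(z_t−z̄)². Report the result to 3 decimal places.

Mean z̄ = (56 + 50 + 50 + 48 + 44 + 42 + 32 + 35 + 32)/9 = 43.2222
Σ(z_t−z̄)(z_{t+2}−z̄) = (86.6049) + (32.3827) + (5.2716) + (-5.8395) + (-8.7284) + (10.0494) + (125.9383) = 245.6790
Denominator Σ(z_t−z̄)² = 599.5556
r_2 = 245.6790 / 599.5556 = 0.410

0.410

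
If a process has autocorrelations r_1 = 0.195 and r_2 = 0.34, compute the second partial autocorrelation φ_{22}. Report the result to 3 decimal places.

φ_{22} = (r_2 − r_1²) / (1 − r_1²)
r_1² = (0.195)² = 0.038025
Numerator = 0.34 − 0.0380 = 0.3020; denominator = 1 − 0.0380 = 0.9620
φ_{22} = 0.3020 / 0.9620 = 0.314

0.314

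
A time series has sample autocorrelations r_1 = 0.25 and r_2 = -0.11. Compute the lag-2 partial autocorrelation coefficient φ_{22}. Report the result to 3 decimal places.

φ_{22} = (r_2 − r_1²) / (1 − r_1²)
r_1² = (0.25)² = 0.0625
Numerator = -0.11 − 0.0625 = -0.1725; denominator = 1 − 0.0625 = 0.9375
φ_{22} = -0.1725 / 0.9375 = -0.184

-0.184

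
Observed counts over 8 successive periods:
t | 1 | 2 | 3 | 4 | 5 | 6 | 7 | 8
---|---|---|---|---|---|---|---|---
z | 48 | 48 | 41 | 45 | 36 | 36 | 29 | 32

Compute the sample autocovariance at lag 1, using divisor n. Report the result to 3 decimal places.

Mean z̄ = (48 + 48 + 41 + 45 + 36 + 36 + 29 + 32)/8 = 39.3750
Deviations: 8.6250, 8.6250, 1.6250, 5.6250, -3.3750, -3.3750, -10.3750, -7.3750
Σ_{t=1}^{7}(z_t−z̄)(z_{t+1}−z̄) = 201.4844
γ_1 = 201.4844 / 8 = 25.186

25.186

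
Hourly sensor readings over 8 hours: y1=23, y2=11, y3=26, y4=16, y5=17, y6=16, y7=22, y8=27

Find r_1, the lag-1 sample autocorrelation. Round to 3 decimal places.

-0.356

Mean ȳ = (23 + 11 + 26 + 16 + 17 + 16 + 22 + 27)/8 = 19.7500
Deviations from mean: 3.2500, -8.7500, 6.2500, -3.7500, -2.7500, -3.7500, 2.2500, 7.2500
Σ(y_t−ȳ)(y_{t+1}−ȳ) = (-28.4375) + (-54.6875) + (-23.4375) + (10.3125) + (10.3125) + (-8.4375) + (16.3125) = -78.0625
Denominator Σ(y_t−ȳ)² = 219.5000
r_1 = -78.0625 / 219.5000 = -0.356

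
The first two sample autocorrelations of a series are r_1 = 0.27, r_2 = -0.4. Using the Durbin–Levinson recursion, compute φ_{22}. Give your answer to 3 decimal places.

φ_{22} = (r_2 − r_1²) / (1 − r_1²)
r_1² = (0.27)² = 0.0729
Numerator = -0.4 − 0.0729 = -0.4729; denominator = 1 − 0.0729 = 0.9271
φ_{22} = -0.4729 / 0.9271 = -0.510

-0.510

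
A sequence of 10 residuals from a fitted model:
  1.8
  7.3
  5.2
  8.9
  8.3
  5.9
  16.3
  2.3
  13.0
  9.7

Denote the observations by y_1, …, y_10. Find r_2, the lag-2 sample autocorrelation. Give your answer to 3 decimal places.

Mean ȳ = (1.8 + 7.3 + 5.2 + 8.9 + 8.3 + 5.9 + 16.3 + 2.3 + 13.0 + 9.7)/10 = 7.8700
Numerator Σ_{t=1}^{8}(y_t−ȳ)(y_{t+2}−ȳ) = 60.0932
Denominator Σ(y_t−ȳ)² = 181.1810
r_2 = 60.0932 / 181.1810 = 0.332

0.332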